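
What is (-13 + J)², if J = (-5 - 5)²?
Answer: 7569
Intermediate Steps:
J = 100 (J = (-10)² = 100)
(-13 + J)² = (-13 + 100)² = 87² = 7569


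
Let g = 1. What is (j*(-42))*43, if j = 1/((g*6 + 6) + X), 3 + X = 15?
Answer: -301/4 ≈ -75.250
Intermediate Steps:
X = 12 (X = -3 + 15 = 12)
j = 1/24 (j = 1/((1*6 + 6) + 12) = 1/((6 + 6) + 12) = 1/(12 + 12) = 1/24 ≈ 0.041667)
(j*(-42))*43 = ((1/24)*(-42))*43 = -7/4*43 = -301/4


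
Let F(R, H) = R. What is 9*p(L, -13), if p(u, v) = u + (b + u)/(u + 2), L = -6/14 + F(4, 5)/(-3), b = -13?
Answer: -4017/7 ≈ -573.86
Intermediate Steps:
L = -37/21 (L = -6/14 + 4/(-3) = -6*1/14 + 4*(-⅓) = -3/7 - 4/3 = -37/21 ≈ -1.7619)
p(u, v) = u + (-13 + u)/(2 + u) (p(u, v) = u + (-13 + u)/(u + 2) = u + (-13 + u)/(2 + u))
9*p(L, -13) = 9*((-13 + (-37/21)² + 3*(-37/21))/(2 - 37/21)) = 9*((-13 + 1369/441 - 37/7)/(5/21)) = 9*((21/5)*(-6695/441)) = 9*(-1339/21) = -4017/7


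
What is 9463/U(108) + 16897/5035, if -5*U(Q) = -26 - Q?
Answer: 240495223/674690 ≈ 356.45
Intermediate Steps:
U(Q) = 26/5 + Q/5 (U(Q) = -(-26 - Q)/5 = 26/5 + Q/5)
9463/U(108) + 16897/5035 = 9463/(26/5 + (⅕)*108) + 16897/5035 = 9463/(26/5 + 108/5) + 16897*(1/5035) = 9463/(134/5) + 16897/5035 = 9463*(5/134) + 16897/5035 = 47315/134 + 16897/5035 = 240495223/674690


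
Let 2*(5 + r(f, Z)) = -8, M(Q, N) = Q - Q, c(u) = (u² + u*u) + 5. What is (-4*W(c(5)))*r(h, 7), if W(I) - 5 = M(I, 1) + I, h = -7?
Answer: 2160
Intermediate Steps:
c(u) = 5 + 2*u² (c(u) = (u² + u²) + 5 = 2*u² + 5 = 5 + 2*u²)
M(Q, N) = 0
r(f, Z) = -9 (r(f, Z) = -5 + (½)*(-8) = -5 - 4 = -9)
W(I) = 5 + I (W(I) = 5 + (0 + I) = 5 + I)
(-4*W(c(5)))*r(h, 7) = -4*(5 + (5 + 2*5²))*(-9) = -4*(5 + (5 + 2*25))*(-9) = -4*(5 + (5 + 50))*(-9) = -4*(5 + 55)*(-9) = -4*60*(-9) = -240*(-9) = 2160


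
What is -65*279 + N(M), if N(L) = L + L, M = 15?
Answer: -18105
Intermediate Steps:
N(L) = 2*L
-65*279 + N(M) = -65*279 + 2*15 = -18135 + 30 = -18105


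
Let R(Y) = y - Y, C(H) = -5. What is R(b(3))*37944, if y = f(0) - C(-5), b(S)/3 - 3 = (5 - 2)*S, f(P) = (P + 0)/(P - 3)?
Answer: -1176264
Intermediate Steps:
f(P) = P/(-3 + P)
b(S) = 9 + 9*S (b(S) = 9 + 3*((5 - 2)*S) = 9 + 3*(3*S) = 9 + 9*S)
y = 5 (y = 0/(-3 + 0) - 1*(-5) = 0/(-3) + 5 = 0*(-1/3) + 5 = 0 + 5 = 5)
R(Y) = 5 - Y
R(b(3))*37944 = (5 - (9 + 9*3))*37944 = (5 - (9 + 27))*37944 = (5 - 1*36)*37944 = (5 - 36)*37944 = -31*37944 = -1176264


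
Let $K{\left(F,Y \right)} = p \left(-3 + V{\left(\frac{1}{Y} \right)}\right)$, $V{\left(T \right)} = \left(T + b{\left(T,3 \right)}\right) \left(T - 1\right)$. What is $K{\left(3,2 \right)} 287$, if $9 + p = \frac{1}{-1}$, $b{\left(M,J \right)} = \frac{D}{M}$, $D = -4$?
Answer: $- \frac{4305}{2} \approx -2152.5$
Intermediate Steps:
$b{\left(M,J \right)} = - \frac{4}{M}$
$p = -10$ ($p = -9 + \frac{1}{-1} = -9 - 1 = -10$)
$V{\left(T \right)} = \left(-1 + T\right) \left(T - \frac{4}{T}\right)$ ($V{\left(T \right)} = \left(T - \frac{4}{T}\right) \left(T - 1\right) = \left(T - \frac{4}{T}\right) \left(-1 + T\right) = \left(-1 + T\right) \left(T - \frac{4}{T}\right)$)
$K{\left(F,Y \right)} = 70 - 40 Y - \frac{10}{Y^{2}} + \frac{10}{Y}$ ($K{\left(F,Y \right)} = - 10 \left(-3 + \left(-4 + \left(\frac{1}{Y}\right)^{2} - \frac{1}{Y} + \frac{4}{\frac{1}{Y}}\right)\right) = - 10 \left(-3 + \left(-4 + \frac{1}{Y^{2}} - \frac{1}{Y} + 4 Y\right)\right) = - 10 \left(-7 + \frac{1}{Y^{2}} - \frac{1}{Y} + 4 Y\right) = 70 - 40 Y - \frac{10}{Y^{2}} + \frac{10}{Y}$)
$K{\left(3,2 \right)} 287 = \left(70 - 80 - \frac{10}{4} + \frac{10}{2}\right) 287 = \left(70 - 80 - \frac{5}{2} + 10 \cdot \frac{1}{2}\right) 287 = \left(70 - 80 - \frac{5}{2} + 5\right) 287 = \left(- \frac{15}{2}\right) 287 = - \frac{4305}{2}$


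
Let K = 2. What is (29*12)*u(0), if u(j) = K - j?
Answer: 696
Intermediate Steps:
u(j) = 2 - j
(29*12)*u(0) = (29*12)*(2 - 1*0) = 348*(2 + 0) = 348*2 = 696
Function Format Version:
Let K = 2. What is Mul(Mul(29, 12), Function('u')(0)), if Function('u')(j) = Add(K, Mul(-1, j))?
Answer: 696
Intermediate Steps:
Function('u')(j) = Add(2, Mul(-1, j))
Mul(Mul(29, 12), Function('u')(0)) = Mul(Mul(29, 12), Add(2, Mul(-1, 0))) = Mul(348, Add(2, 0)) = Mul(348, 2) = 696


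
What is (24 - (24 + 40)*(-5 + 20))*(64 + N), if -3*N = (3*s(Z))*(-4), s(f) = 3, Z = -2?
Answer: -71136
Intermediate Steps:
N = 12 (N = -3*3*(-4)/3 = -3*(-4) = -1/3*(-36) = 12)
(24 - (24 + 40)*(-5 + 20))*(64 + N) = (24 - (24 + 40)*(-5 + 20))*(64 + 12) = (24 - 64*15)*76 = (24 - 1*960)*76 = (24 - 960)*76 = -936*76 = -71136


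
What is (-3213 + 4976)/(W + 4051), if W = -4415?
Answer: -1763/364 ≈ -4.8434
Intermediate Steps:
(-3213 + 4976)/(W + 4051) = (-3213 + 4976)/(-4415 + 4051) = 1763/(-364) = 1763*(-1/364) = -1763/364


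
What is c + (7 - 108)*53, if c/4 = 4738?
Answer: 13599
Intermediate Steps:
c = 18952 (c = 4*4738 = 18952)
c + (7 - 108)*53 = 18952 + (7 - 108)*53 = 18952 - 101*53 = 18952 - 5353 = 13599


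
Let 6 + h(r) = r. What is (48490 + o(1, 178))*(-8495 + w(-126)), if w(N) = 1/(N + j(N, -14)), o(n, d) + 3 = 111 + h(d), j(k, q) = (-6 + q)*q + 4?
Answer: -32729766465/79 ≈ -4.1430e+8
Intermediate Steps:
h(r) = -6 + r
j(k, q) = 4 + q*(-6 + q) (j(k, q) = q*(-6 + q) + 4 = 4 + q*(-6 + q))
o(n, d) = 102 + d (o(n, d) = -3 + (111 + (-6 + d)) = -3 + (105 + d) = 102 + d)
w(N) = 1/(284 + N) (w(N) = 1/(N + (4 + (-14)**2 - 6*(-14))) = 1/(N + (4 + 196 + 84)) = 1/(N + 284) = 1/(284 + N))
(48490 + o(1, 178))*(-8495 + w(-126)) = (48490 + (102 + 178))*(-8495 + 1/(284 - 126)) = (48490 + 280)*(-8495 + 1/158) = 48770*(-8495 + 1/158) = 48770*(-1342209/158) = -32729766465/79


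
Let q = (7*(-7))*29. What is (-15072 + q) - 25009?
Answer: -41502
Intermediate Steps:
q = -1421 (q = -49*29 = -1421)
(-15072 + q) - 25009 = (-15072 - 1421) - 25009 = -16493 - 25009 = -41502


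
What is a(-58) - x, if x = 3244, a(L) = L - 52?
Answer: -3354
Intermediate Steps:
a(L) = -52 + L
a(-58) - x = (-52 - 58) - 1*3244 = -110 - 3244 = -3354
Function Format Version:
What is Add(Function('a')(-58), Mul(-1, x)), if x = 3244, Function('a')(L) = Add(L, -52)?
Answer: -3354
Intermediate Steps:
Function('a')(L) = Add(-52, L)
Add(Function('a')(-58), Mul(-1, x)) = Add(Add(-52, -58), Mul(-1, 3244)) = Add(-110, -3244) = -3354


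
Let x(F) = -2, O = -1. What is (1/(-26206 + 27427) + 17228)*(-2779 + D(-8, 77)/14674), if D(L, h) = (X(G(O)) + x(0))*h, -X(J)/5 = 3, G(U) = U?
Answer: -77984602816645/1628814 ≈ -4.7878e+7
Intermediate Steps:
X(J) = -15 (X(J) = -5*3 = -15)
D(L, h) = -17*h (D(L, h) = (-15 - 2)*h = -17*h)
(1/(-26206 + 27427) + 17228)*(-2779 + D(-8, 77)/14674) = (1/(-26206 + 27427) + 17228)*(-2779 - 17*77/14674) = (1/1221 + 17228)*(-2779 - 1309*1/14674) = (1/1221 + 17228)*(-2779 - 119/1334) = (21035389/1221)*(-3707305/1334) = -77984602816645/1628814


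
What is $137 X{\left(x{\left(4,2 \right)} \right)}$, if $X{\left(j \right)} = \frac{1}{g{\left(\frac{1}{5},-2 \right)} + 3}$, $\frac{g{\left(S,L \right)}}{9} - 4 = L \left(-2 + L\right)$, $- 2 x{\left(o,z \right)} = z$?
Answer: $\frac{137}{111} \approx 1.2342$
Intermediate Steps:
$x{\left(o,z \right)} = - \frac{z}{2}$
$g{\left(S,L \right)} = 36 + 9 L \left(-2 + L\right)$
$X{\left(j \right)} = \frac{1}{111}$ ($X{\left(j \right)} = \frac{1}{\left(36 - -36 + 9 \left(-2\right)^{2}\right) + 3} = \frac{1}{\left(36 + 36 + 9 \cdot 4\right) + 3} = \frac{1}{\left(36 + 36 + 36\right) + 3} = \frac{1}{108 + 3} = \frac{1}{111}$)
$137 X{\left(x{\left(4,2 \right)} \right)} = 137 \cdot \frac{1}{111} = \frac{137}{111}$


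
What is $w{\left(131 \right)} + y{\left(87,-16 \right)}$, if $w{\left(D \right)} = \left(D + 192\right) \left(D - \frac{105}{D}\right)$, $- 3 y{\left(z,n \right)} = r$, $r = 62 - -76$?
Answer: $\frac{5503062}{131} \approx 42008.0$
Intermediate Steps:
$r = 138$ ($r = 62 + 76 = 138$)
$y{\left(z,n \right)} = -46$ ($y{\left(z,n \right)} = \left(- \frac{1}{3}\right) 138 = -46$)
$w{\left(D \right)} = \left(192 + D\right) \left(D - \frac{105}{D}\right)$
$w{\left(131 \right)} + y{\left(87,-16 \right)} = \left(-105 + 131^{2} - \frac{20160}{131} + 192 \cdot 131\right) - 46 = \left(-105 + 17161 - \frac{20160}{131} + 25152\right) - 46 = \frac{5509088}{131} - 46 = \frac{5503062}{131}$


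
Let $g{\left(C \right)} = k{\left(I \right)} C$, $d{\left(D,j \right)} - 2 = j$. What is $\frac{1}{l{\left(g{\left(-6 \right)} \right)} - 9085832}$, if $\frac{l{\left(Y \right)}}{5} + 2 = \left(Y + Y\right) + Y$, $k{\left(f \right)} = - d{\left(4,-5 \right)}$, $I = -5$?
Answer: $- \frac{1}{9086112} \approx -1.1006 \cdot 10^{-7}$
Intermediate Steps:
$d{\left(D,j \right)} = 2 + j$
$k{\left(f \right)} = 3$ ($k{\left(f \right)} = - (2 - 5) = \left(-1\right) \left(-3\right) = 3$)
$g{\left(C \right)} = 3 C$
$l{\left(Y \right)} = -10 + 15 Y$ ($l{\left(Y \right)} = -10 + 5 \left(\left(Y + Y\right) + Y\right) = -10 + 5 \left(2 Y + Y\right) = -10 + 5 \cdot 3 Y = -10 + 15 Y$)
$\frac{1}{l{\left(g{\left(-6 \right)} \right)} - 9085832} = \frac{1}{\left(-10 + 15 \cdot 3 \left(-6\right)\right) - 9085832} = \frac{1}{\left(-10 + 15 \left(-18\right)\right) - 9085832} = \frac{1}{\left(-10 - 270\right) - 9085832} = \frac{1}{-280 - 9085832} = \frac{1}{-9086112} = - \frac{1}{9086112}$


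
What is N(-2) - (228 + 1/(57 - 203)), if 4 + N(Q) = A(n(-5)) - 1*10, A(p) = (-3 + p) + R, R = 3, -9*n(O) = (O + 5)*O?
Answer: -35331/146 ≈ -241.99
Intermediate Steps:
n(O) = -O*(5 + O)/9 (n(O) = -(O + 5)*O/9 = -(5 + O)*O/9 = -O*(5 + O)/9)
A(p) = p (A(p) = (-3 + p) + 3 = p)
N(Q) = -14 (N(Q) = -4 + (-⅑*(-5)*(5 - 5) - 1*10) = -4 + (-⅑*(-5)*0 - 10) = -4 + (0 - 10) = -4 - 10 = -14)
N(-2) - (228 + 1/(57 - 203)) = -14 - (228 + 1/(57 - 203)) = -14 - (228 + 1/(-146)) = -14 - (228 - 1/146) = -14 - 1*33287/146 = -14 - 33287/146 = -35331/146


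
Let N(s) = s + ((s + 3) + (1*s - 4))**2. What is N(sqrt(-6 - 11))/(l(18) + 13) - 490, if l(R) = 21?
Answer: -16727/34 - 3*I*sqrt(17)/34 ≈ -491.97 - 0.3638*I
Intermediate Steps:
N(s) = s + (-1 + 2*s)**2 (N(s) = s + ((3 + s) + (s - 4))**2 = s + ((3 + s) + (-4 + s))**2 = s + (-1 + 2*s)**2)
N(sqrt(-6 - 11))/(l(18) + 13) - 490 = (sqrt(-6 - 11) + (-1 + 2*sqrt(-6 - 11))**2)/(21 + 13) - 490 = (sqrt(-17) + (-1 + 2*sqrt(-17))**2)/34 - 490 = (I*sqrt(17) + (-1 + 2*(I*sqrt(17)))**2)/34 - 490 = (I*sqrt(17) + (-1 + 2*I*sqrt(17))**2)/34 - 490 = ((-1 + 2*I*sqrt(17))**2 + I*sqrt(17))/34 - 490 = ((-1 + 2*I*sqrt(17))**2/34 + I*sqrt(17)/34) - 490 = -490 + (-1 + 2*I*sqrt(17))**2/34 + I*sqrt(17)/34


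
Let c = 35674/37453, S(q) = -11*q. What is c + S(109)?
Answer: -44870473/37453 ≈ -1198.0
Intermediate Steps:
c = 35674/37453 (c = 35674*(1/37453) = 35674/37453 ≈ 0.95250)
c + S(109) = 35674/37453 - 11*109 = 35674/37453 - 1199 = -44870473/37453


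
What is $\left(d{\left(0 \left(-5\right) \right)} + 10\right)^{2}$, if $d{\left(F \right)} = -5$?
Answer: $25$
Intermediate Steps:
$\left(d{\left(0 \left(-5\right) \right)} + 10\right)^{2} = \left(-5 + 10\right)^{2} = 5^{2} = 25$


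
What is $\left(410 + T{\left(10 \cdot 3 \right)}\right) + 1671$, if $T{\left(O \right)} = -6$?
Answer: $2075$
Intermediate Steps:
$\left(410 + T{\left(10 \cdot 3 \right)}\right) + 1671 = \left(410 - 6\right) + 1671 = 404 + 1671 = 2075$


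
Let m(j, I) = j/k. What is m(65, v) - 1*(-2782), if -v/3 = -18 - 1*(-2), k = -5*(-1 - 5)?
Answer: 16705/6 ≈ 2784.2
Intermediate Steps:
k = 30 (k = -5*(-6) = 30)
v = 48 (v = -3*(-18 - 1*(-2)) = -3*(-18 + 2) = -3*(-16) = 48)
m(j, I) = j/30
m(65, v) - 1*(-2782) = (1/30)*65 - 1*(-2782) = 13/6 + 2782 = 16705/6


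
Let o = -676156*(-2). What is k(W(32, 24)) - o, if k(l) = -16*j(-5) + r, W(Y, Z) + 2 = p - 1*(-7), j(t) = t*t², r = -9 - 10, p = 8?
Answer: -1350331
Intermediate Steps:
r = -19
j(t) = t³
W(Y, Z) = 13 (W(Y, Z) = -2 + (8 - 1*(-7)) = -2 + (8 + 7) = -2 + 15 = 13)
o = 1352312
k(l) = 1981 (k(l) = -16*(-5)³ - 19 = -16*(-125) - 19 = 2000 - 19 = 1981)
k(W(32, 24)) - o = 1981 - 1*1352312 = 1981 - 1352312 = -1350331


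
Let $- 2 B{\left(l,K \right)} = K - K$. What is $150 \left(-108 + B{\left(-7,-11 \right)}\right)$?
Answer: $-16200$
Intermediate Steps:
$B{\left(l,K \right)} = 0$ ($B{\left(l,K \right)} = - \frac{K - K}{2} = \left(- \frac{1}{2}\right) 0 = 0$)
$150 \left(-108 + B{\left(-7,-11 \right)}\right) = 150 \left(-108 + 0\right) = 150 \left(-108\right) = -16200$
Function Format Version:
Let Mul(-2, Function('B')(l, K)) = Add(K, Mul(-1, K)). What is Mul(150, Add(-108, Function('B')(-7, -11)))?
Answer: -16200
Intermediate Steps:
Function('B')(l, K) = 0 (Function('B')(l, K) = Mul(Rational(-1, 2), Add(K, Mul(-1, K))) = Mul(Rational(-1, 2), 0) = 0)
Mul(150, Add(-108, Function('B')(-7, -11))) = Mul(150, Add(-108, 0)) = Mul(150, -108) = -16200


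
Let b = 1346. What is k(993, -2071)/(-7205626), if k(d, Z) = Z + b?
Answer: 725/7205626 ≈ 0.00010062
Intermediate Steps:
k(d, Z) = 1346 + Z (k(d, Z) = Z + 1346 = 1346 + Z)
k(993, -2071)/(-7205626) = (1346 - 2071)/(-7205626) = -725*(-1/7205626) = 725/7205626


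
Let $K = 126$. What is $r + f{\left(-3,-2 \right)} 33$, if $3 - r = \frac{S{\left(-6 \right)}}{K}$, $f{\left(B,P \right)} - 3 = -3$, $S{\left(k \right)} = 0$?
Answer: $3$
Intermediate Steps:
$f{\left(B,P \right)} = 0$ ($f{\left(B,P \right)} = 3 - 3 = 0$)
$r = 3$ ($r = 3 - \frac{0}{126} = 3 - 0 \cdot \frac{1}{126} = 3 - 0 = 3 + 0 = 3$)
$r + f{\left(-3,-2 \right)} 33 = 3 + 0 \cdot 33 = 3 + 0 = 3$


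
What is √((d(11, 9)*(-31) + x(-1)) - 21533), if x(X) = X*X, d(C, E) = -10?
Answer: 9*I*√262 ≈ 145.68*I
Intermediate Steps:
x(X) = X²
√((d(11, 9)*(-31) + x(-1)) - 21533) = √((-10*(-31) + (-1)²) - 21533) = √((310 + 1) - 21533) = √(311 - 21533) = √(-21222) = 9*I*√262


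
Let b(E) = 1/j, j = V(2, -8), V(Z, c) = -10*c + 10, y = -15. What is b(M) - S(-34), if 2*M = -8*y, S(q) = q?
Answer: 3061/90 ≈ 34.011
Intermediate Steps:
M = 60 (M = (-8*(-15))/2 = (1/2)*120 = 60)
V(Z, c) = 10 - 10*c
j = 90 (j = 10 - 10*(-8) = 10 + 80 = 90)
b(E) = 1/90
b(M) - S(-34) = 1/90 - 1*(-34) = 1/90 + 34 = 3061/90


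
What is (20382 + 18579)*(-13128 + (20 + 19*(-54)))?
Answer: -550674774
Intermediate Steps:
(20382 + 18579)*(-13128 + (20 + 19*(-54))) = 38961*(-13128 + (20 - 1026)) = 38961*(-13128 - 1006) = 38961*(-14134) = -550674774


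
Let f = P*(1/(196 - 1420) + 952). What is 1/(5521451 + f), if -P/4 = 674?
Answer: 153/452093764 ≈ 3.3843e-7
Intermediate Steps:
P = -2696 (P = -4*674 = -2696)
f = -392688239/153 (f = -2696*(1/(196 - 1420) + 952) = -2696*(1/(-1224) + 952) = -2696*(-1/1224 + 952) = -2696*1165247/1224 = -392688239/153 ≈ -2.5666e+6)
1/(5521451 + f) = 1/(5521451 - 392688239/153) = 1/(452093764/153) = 153/452093764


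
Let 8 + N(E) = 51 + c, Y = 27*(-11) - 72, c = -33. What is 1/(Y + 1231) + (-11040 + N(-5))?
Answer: -9507859/862 ≈ -11030.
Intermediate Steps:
Y = -369 (Y = -297 - 72 = -369)
N(E) = 10 (N(E) = -8 + (51 - 33) = -8 + 18 = 10)
1/(Y + 1231) + (-11040 + N(-5)) = 1/(-369 + 1231) + (-11040 + 10) = 1/862 - 11030 = -9507859/862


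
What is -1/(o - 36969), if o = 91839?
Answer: -1/54870 ≈ -1.8225e-5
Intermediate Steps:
-1/(o - 36969) = -1/(91839 - 36969) = -1/54870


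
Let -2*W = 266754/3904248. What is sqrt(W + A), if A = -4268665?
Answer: I*sqrt(1807441995959006046)/650708 ≈ 2066.1*I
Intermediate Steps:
W = -44459/1301416 (W = -133377/3904248 = -1/2*44459/650708 = -44459/1301416 ≈ -0.034162)
sqrt(W + A) = sqrt(-44459/1301416 - 4268665) = sqrt(-5555308974099/1301416) = I*sqrt(1807441995959006046)/650708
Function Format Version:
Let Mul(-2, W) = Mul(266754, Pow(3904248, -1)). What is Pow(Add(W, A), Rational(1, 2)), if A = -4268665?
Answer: Mul(Rational(1, 650708), I, Pow(1807441995959006046, Rational(1, 2))) ≈ Mul(2066.1, I)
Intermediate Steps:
W = Rational(-44459, 1301416) (W = Mul(Rational(-1, 2), Mul(266754, Pow(3904248, -1))) = Mul(Rational(-1, 2), Mul(266754, Rational(1, 3904248))) = Mul(Rational(-1, 2), Rational(44459, 650708)) = Rational(-44459, 1301416) ≈ -0.034162)
Pow(Add(W, A), Rational(1, 2)) = Pow(Add(Rational(-44459, 1301416), -4268665), Rational(1, 2)) = Pow(Rational(-5555308974099, 1301416), Rational(1, 2)) = Mul(Rational(1, 650708), I, Pow(1807441995959006046, Rational(1, 2)))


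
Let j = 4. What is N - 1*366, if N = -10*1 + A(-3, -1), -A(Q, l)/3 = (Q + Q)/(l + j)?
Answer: -370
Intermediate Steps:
A(Q, l) = -6*Q/(4 + l) (A(Q, l) = -3*(Q + Q)/(l + 4) = -3*2*Q/(4 + l) = -6*Q/(4 + l))
N = -4 (N = -10*1 - 6*(-3)/(4 - 1) = -10 - 6*(-3)/3 = -10 - 6*(-3)*⅓ = -10 + 6 = -4)
N - 1*366 = -4 - 1*366 = -4 - 366 = -370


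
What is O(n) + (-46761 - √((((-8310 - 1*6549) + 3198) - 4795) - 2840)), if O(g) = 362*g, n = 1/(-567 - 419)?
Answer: -23053354/493 - 12*I*√134 ≈ -46761.0 - 138.91*I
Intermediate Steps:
n = -1/986 (n = 1/(-986) = -1/986 ≈ -0.0010142)
O(n) + (-46761 - √((((-8310 - 1*6549) + 3198) - 4795) - 2840)) = 362*(-1/986) + (-46761 - √((((-8310 - 1*6549) + 3198) - 4795) - 2840)) = -181/493 + (-46761 - √((((-8310 - 6549) + 3198) - 4795) - 2840)) = -181/493 + (-46761 - √(((-14859 + 3198) - 4795) - 2840)) = -181/493 + (-46761 - √((-11661 - 4795) - 2840)) = -181/493 + (-46761 - √(-16456 - 2840)) = -181/493 + (-46761 - √(-19296)) = -181/493 + (-46761 - 12*I*√134) = -23053354/493 - 12*I*√134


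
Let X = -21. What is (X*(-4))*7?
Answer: 588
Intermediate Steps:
(X*(-4))*7 = -21*(-4)*7 = 84*7 = 588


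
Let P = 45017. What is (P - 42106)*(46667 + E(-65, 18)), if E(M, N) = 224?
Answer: 136499701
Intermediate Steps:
(P - 42106)*(46667 + E(-65, 18)) = (45017 - 42106)*(46667 + 224) = 2911*46891 = 136499701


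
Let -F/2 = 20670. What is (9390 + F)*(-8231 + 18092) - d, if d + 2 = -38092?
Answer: -315020856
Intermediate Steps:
d = -38094 (d = -2 - 38092 = -38094)
F = -41340 (F = -2*20670 = -41340)
(9390 + F)*(-8231 + 18092) - d = (9390 - 41340)*(-8231 + 18092) - 1*(-38094) = -31950*9861 + 38094 = -315058950 + 38094 = -315020856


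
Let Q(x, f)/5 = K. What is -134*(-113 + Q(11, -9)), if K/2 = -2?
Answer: 17822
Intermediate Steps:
K = -4 (K = 2*(-2) = -4)
Q(x, f) = -20 (Q(x, f) = 5*(-4) = -20)
-134*(-113 + Q(11, -9)) = -134*(-113 - 20) = -134*(-133) = 17822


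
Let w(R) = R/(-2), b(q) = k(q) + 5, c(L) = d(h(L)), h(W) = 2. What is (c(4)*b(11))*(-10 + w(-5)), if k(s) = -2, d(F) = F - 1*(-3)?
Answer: -225/2 ≈ -112.50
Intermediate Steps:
d(F) = 3 + F (d(F) = F + 3 = 3 + F)
c(L) = 5 (c(L) = 3 + 2 = 5)
b(q) = 3 (b(q) = -2 + 5 = 3)
w(R) = -R/2 (w(R) = R*(-1/2) = -R/2)
(c(4)*b(11))*(-10 + w(-5)) = (5*3)*(-10 - 1/2*(-5)) = 15*(-10 + 5/2) = 15*(-15/2) = -225/2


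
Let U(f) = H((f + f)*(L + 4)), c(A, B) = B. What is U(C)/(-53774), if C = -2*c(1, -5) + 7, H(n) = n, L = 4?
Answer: -136/26887 ≈ -0.0050582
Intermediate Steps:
C = 17 (C = -2*(-5) + 7 = 10 + 7 = 17)
U(f) = 16*f (U(f) = (f + f)*(4 + 4) = (2*f)*8 = 16*f)
U(C)/(-53774) = (16*17)/(-53774) = 272*(-1/53774) = -136/26887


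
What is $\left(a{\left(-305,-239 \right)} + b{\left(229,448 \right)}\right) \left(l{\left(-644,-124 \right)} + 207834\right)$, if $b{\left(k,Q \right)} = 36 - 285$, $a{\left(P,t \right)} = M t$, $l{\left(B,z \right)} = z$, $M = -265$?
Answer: $13103593060$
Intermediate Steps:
$a{\left(P,t \right)} = - 265 t$
$b{\left(k,Q \right)} = -249$ ($b{\left(k,Q \right)} = 36 - 285 = -249$)
$\left(a{\left(-305,-239 \right)} + b{\left(229,448 \right)}\right) \left(l{\left(-644,-124 \right)} + 207834\right) = \left(\left(-265\right) \left(-239\right) - 249\right) \left(-124 + 207834\right) = \left(63335 - 249\right) 207710 = 63086 \cdot 207710 = 13103593060$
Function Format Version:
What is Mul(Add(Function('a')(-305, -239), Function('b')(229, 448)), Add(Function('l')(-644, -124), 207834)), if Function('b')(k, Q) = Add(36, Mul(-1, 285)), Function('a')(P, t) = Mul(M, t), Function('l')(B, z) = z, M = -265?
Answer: 13103593060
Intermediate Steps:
Function('a')(P, t) = Mul(-265, t)
Function('b')(k, Q) = -249 (Function('b')(k, Q) = Add(36, -285) = -249)
Mul(Add(Function('a')(-305, -239), Function('b')(229, 448)), Add(Function('l')(-644, -124), 207834)) = Mul(Add(Mul(-265, -239), -249), Add(-124, 207834)) = Mul(Add(63335, -249), 207710) = Mul(63086, 207710) = 13103593060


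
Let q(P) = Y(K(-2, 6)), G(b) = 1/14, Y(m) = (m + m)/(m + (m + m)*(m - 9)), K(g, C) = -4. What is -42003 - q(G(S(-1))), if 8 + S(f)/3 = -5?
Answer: -1050073/25 ≈ -42003.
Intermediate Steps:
S(f) = -39 (S(f) = -24 + 3*(-5) = -24 - 15 = -39)
Y(m) = 2*m/(m + 2*m*(-9 + m)) (Y(m) = (2*m)/(m + (2*m)*(-9 + m)) = (2*m)/(m + 2*m*(-9 + m)) = 2*m/(m + 2*m*(-9 + m)))
G(b) = 1/14
q(P) = -2/25 (q(P) = 2/(-17 + 2*(-4)) = 2/(-17 - 8) = 2/(-25) = 2*(-1/25) = -2/25)
-42003 - q(G(S(-1))) = -42003 - 1*(-2/25) = -42003 + 2/25 = -1050073/25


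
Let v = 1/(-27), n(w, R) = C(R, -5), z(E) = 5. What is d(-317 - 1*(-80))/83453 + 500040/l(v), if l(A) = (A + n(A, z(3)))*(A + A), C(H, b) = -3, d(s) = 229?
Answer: 7605263006759/3421573 ≈ 2.2227e+6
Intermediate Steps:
n(w, R) = -3
v = -1/27 ≈ -0.037037
l(A) = 2*A*(-3 + A) (l(A) = (A - 3)*(A + A) = (-3 + A)*(2*A) = 2*A*(-3 + A))
d(-317 - 1*(-80))/83453 + 500040/l(v) = 229/83453 + 500040/((2*(-1/27)*(-3 - 1/27))) = 229*(1/83453) + 500040/((2*(-1/27)*(-82/27))) = 229/83453 + 500040/(164/729) = 229/83453 + 500040*(729/164) = 229/83453 + 91132290/41 = 7605263006759/3421573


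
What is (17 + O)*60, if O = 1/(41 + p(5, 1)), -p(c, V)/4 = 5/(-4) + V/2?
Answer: 11235/11 ≈ 1021.4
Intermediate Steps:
p(c, V) = 5 - 2*V (p(c, V) = -4*(5/(-4) + V/2) = -4*(5*(-¼) + V*(½)) = -4*(-5/4 + V/2) = 5 - 2*V)
O = 1/44 (O = 1/(41 + (5 - 2*1)) = 1/(41 + (5 - 2)) = 1/(41 + 3) = 1/44 ≈ 0.022727)
(17 + O)*60 = (17 + 1/44)*60 = (749/44)*60 = 11235/11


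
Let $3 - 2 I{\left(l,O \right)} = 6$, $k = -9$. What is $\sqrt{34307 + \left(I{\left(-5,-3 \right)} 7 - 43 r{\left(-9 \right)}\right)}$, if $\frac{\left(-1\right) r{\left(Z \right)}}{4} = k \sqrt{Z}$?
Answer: $\frac{\sqrt{137186 - 18576 i}}{2} \approx 185.62 - 12.51 i$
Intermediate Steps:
$I{\left(l,O \right)} = - \frac{3}{2}$ ($I{\left(l,O \right)} = \frac{3}{2} - 3 = - \frac{3}{2}$)
$r{\left(Z \right)} = 36 \sqrt{Z}$ ($r{\left(Z \right)} = - 4 \left(- 9 \sqrt{Z}\right) = 36 \sqrt{Z}$)
$\sqrt{34307 + \left(I{\left(-5,-3 \right)} 7 - 43 r{\left(-9 \right)}\right)} = \sqrt{34307 - \left(\frac{21}{2} + 43 \cdot 36 \sqrt{-9}\right)} = \sqrt{34307 - \left(\frac{21}{2} + 43 \cdot 36 \cdot 3 i\right)} = \sqrt{34307 - \left(\frac{21}{2} + 43 \cdot 108 i\right)} = \sqrt{34307 - \left(\frac{21}{2} + 4644 i\right)} = \sqrt{\frac{68593}{2} - 4644 i}$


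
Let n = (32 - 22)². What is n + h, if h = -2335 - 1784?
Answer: -4019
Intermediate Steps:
h = -4119
n = 100 (n = 10² = 100)
n + h = 100 - 4119 = -4019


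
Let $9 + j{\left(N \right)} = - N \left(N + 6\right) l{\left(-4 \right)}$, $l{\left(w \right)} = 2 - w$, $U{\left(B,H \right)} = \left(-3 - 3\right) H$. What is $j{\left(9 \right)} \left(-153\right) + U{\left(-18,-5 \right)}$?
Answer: $125337$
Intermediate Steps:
$U{\left(B,H \right)} = - 6 H$
$j{\left(N \right)} = -9 - 6 N \left(6 + N\right)$ ($j{\left(N \right)} = -9 + - N \left(N + 6\right) \left(2 - -4\right) = -9 + - N \left(6 + N\right) \left(2 + 4\right) = -9 + - N \left(6 + N\right) 6 = -9 - 6 N \left(6 + N\right)$)
$j{\left(9 \right)} \left(-153\right) + U{\left(-18,-5 \right)} = \left(-9 - 324 - 6 \cdot 9^{2}\right) \left(-153\right) - -30 = \left(-9 - 324 - 486\right) \left(-153\right) + 30 = \left(-819\right) \left(-153\right) + 30 = 125307 + 30 = 125337$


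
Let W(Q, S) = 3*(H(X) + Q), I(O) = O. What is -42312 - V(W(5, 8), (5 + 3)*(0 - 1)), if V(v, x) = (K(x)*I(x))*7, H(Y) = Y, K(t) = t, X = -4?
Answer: -42760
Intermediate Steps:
W(Q, S) = -12 + 3*Q (W(Q, S) = 3*(-4 + Q) = -12 + 3*Q)
V(v, x) = 7*x² (V(v, x) = (x*x)*7 = x²*7 = 7*x²)
-42312 - V(W(5, 8), (5 + 3)*(0 - 1)) = -42312 - 7*((5 + 3)*(0 - 1))² = -42312 - 7*(8*(-1))² = -42312 - 7*(-8)² = -42312 - 7*64 = -42312 - 1*448 = -42312 - 448 = -42760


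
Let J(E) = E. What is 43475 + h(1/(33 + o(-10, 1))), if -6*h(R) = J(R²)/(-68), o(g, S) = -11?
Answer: 8585095201/197472 ≈ 43475.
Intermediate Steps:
h(R) = R²/408 (h(R) = -R²/(6*(-68)) = -R²*(-1)/(6*68) = -(-1)*R²/408 = R²/408)
43475 + h(1/(33 + o(-10, 1))) = 43475 + (1/(33 - 11))²/408 = 43475 + (1/22)²/408 = 43475 + (1/408)*(1/484) = 43475 + 1/197472 = 8585095201/197472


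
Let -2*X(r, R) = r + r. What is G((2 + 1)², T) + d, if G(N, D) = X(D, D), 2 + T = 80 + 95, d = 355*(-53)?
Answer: -18988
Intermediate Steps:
X(r, R) = -r (X(r, R) = -(r + r)/2 = -r)
d = -18815
T = 173 (T = -2 + (80 + 95) = -2 + 175 = 173)
G(N, D) = -D
G((2 + 1)², T) + d = -1*173 - 18815 = -173 - 18815 = -18988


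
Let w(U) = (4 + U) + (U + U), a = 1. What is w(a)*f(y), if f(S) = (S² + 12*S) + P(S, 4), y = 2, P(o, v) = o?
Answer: 210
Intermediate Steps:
f(S) = S² + 13*S (f(S) = (S² + 12*S) + S = S² + 13*S)
w(U) = 4 + 3*U (w(U) = (4 + U) + 2*U = 4 + 3*U)
w(a)*f(y) = (4 + 3*1)*(2*(13 + 2)) = (4 + 3)*(2*15) = 7*30 = 210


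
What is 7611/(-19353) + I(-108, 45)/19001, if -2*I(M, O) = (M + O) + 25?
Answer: -48082968/122575451 ≈ -0.39227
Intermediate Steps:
I(M, O) = -25/2 - M/2 - O/2 (I(M, O) = -((M + O) + 25)/2 = -(25 + M + O)/2 = -25/2 - M/2 - O/2)
7611/(-19353) + I(-108, 45)/19001 = 7611/(-19353) + (-25/2 - 1/2*(-108) - 1/2*45)/19001 = 7611*(-1/19353) + (-25/2 + 54 - 45/2)*(1/19001) = -2537/6451 + 19*(1/19001) = -2537/6451 + 19/19001 = -48082968/122575451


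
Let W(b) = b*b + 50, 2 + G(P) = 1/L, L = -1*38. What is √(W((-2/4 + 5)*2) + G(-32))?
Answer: 13*√1102/38 ≈ 11.357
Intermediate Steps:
L = -38
G(P) = -77/38 (G(P) = -2 + 1/(-38) = -2 - 1/38 = -77/38)
W(b) = 50 + b² (W(b) = b² + 50 = 50 + b²)
√(W((-2/4 + 5)*2) + G(-32)) = √((50 + ((-2/4 + 5)*2)²) - 77/38) = √((50 + ((-2*¼ + 5)*2)²) - 77/38) = √((50 + ((-½ + 5)*2)²) - 77/38) = √((50 + ((9/2)*2)²) - 77/38) = √((50 + 9²) - 77/38) = √((50 + 81) - 77/38) = √(131 - 77/38) = √(4901/38) = 13*√1102/38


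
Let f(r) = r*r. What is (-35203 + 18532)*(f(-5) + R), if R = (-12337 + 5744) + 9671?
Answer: -51730113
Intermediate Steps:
R = 3078 (R = -6593 + 9671 = 3078)
f(r) = r²
(-35203 + 18532)*(f(-5) + R) = (-35203 + 18532)*((-5)² + 3078) = -16671*(25 + 3078) = -16671*3103 = -51730113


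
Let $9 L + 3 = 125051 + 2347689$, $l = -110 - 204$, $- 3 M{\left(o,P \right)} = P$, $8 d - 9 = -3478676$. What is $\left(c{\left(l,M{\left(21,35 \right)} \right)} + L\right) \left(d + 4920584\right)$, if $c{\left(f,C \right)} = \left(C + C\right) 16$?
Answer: $\frac{88616075368885}{72} \approx 1.2308 \cdot 10^{12}$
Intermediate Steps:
$d = - \frac{3478667}{8}$ ($d = \frac{9}{8} + \frac{1}{8} \left(-3478676\right) = \frac{9}{8} - \frac{869669}{2} = - \frac{3478667}{8} \approx -4.3483 \cdot 10^{5}$)
$M{\left(o,P \right)} = - \frac{P}{3}$
$l = -314$
$L = \frac{2472737}{9}$ ($L = - \frac{1}{3} + \frac{125051 + 2347689}{9} = - \frac{1}{3} + \frac{1}{9} \cdot 2472740 = - \frac{1}{3} + \frac{2472740}{9} = \frac{2472737}{9} \approx 2.7475 \cdot 10^{5}$)
$c{\left(f,C \right)} = 32 C$ ($c{\left(f,C \right)} = 2 C 16 = 32 C$)
$\left(c{\left(l,M{\left(21,35 \right)} \right)} + L\right) \left(d + 4920584\right) = \left(32 \left(\left(- \frac{1}{3}\right) 35\right) + \frac{2472737}{9}\right) \left(- \frac{3478667}{8} + 4920584\right) = \left(32 \left(- \frac{35}{3}\right) + \frac{2472737}{9}\right) \frac{35886005}{8} = \left(- \frac{1120}{3} + \frac{2472737}{9}\right) \frac{35886005}{8} = \frac{2469377}{9} \cdot \frac{35886005}{8} = \frac{88616075368885}{72}$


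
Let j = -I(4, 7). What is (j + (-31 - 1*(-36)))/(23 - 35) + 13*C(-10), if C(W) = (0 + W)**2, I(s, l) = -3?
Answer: 3898/3 ≈ 1299.3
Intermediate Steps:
j = 3 (j = -1*(-3) = 3)
C(W) = W**2
(j + (-31 - 1*(-36)))/(23 - 35) + 13*C(-10) = (3 + (-31 - 1*(-36)))/(23 - 35) + 13*(-10)**2 = (3 + (-31 + 36))/(-12) + 13*100 = (3 + 5)*(-1/12) + 1300 = 8*(-1/12) + 1300 = -2/3 + 1300 = 3898/3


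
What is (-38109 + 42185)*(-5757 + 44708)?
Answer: 158764276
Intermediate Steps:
(-38109 + 42185)*(-5757 + 44708) = 4076*38951 = 158764276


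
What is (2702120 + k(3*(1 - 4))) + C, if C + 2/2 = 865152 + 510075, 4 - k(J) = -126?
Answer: 4077476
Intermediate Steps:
k(J) = 130 (k(J) = 4 - 1*(-126) = 4 + 126 = 130)
C = 1375226 (C = -1 + (865152 + 510075) = -1 + 1375227 = 1375226)
(2702120 + k(3*(1 - 4))) + C = (2702120 + 130) + 1375226 = 2702250 + 1375226 = 4077476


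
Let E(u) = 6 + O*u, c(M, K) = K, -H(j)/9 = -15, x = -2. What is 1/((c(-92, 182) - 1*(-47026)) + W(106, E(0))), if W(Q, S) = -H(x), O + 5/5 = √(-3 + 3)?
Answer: 1/47073 ≈ 2.1244e-5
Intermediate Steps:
H(j) = 135 (H(j) = -9*(-15) = 135)
O = -1 (O = -1 + √(-3 + 3) = -1 + √0 = -1 + 0 = -1)
E(u) = 6 - u
W(Q, S) = -135 (W(Q, S) = -1*135 = -135)
1/((c(-92, 182) - 1*(-47026)) + W(106, E(0))) = 1/((182 - 1*(-47026)) - 135) = 1/((182 + 47026) - 135) = 1/(47208 - 135) = 1/47073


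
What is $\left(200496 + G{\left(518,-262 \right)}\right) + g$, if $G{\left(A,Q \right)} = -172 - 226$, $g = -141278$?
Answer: $58820$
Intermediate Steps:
$G{\left(A,Q \right)} = -398$
$\left(200496 + G{\left(518,-262 \right)}\right) + g = \left(200496 - 398\right) - 141278 = 200098 - 141278 = 58820$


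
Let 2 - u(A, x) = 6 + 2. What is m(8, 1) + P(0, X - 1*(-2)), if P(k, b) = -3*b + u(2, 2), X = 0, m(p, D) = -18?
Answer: -30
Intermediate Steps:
u(A, x) = -6 (u(A, x) = 2 - (6 + 2) = 2 - 1*8 = 2 - 8 = -6)
P(k, b) = -6 - 3*b (P(k, b) = -3*b - 6 = -6 - 3*b)
m(8, 1) + P(0, X - 1*(-2)) = -18 + (-6 - 3*(0 - 1*(-2))) = -18 + (-6 - 3*(0 + 2)) = -18 + (-6 - 3*2) = -18 + (-6 - 6) = -18 - 12 = -30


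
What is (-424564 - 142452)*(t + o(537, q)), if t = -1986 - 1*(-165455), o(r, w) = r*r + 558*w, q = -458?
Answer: -111290498384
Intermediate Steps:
o(r, w) = r² + 558*w
t = 163469 (t = -1986 + 165455 = 163469)
(-424564 - 142452)*(t + o(537, q)) = (-424564 - 142452)*(163469 + (537² + 558*(-458))) = -567016*(163469 + (288369 - 255564)) = -567016*(163469 + 32805) = -567016*196274 = -111290498384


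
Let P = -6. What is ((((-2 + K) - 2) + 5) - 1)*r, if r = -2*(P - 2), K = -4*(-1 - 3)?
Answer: 256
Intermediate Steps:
K = 16 (K = -4*(-4) = 16)
r = 16 (r = -2*(-6 - 2) = -2*(-8) = 16)
((((-2 + K) - 2) + 5) - 1)*r = ((((-2 + 16) - 2) + 5) - 1)*16 = (((14 - 2) + 5) - 1)*16 = ((12 + 5) - 1)*16 = (17 - 1)*16 = 16*16 = 256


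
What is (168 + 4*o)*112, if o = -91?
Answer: -21952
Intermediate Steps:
(168 + 4*o)*112 = (168 + 4*(-91))*112 = (168 - 364)*112 = -196*112 = -21952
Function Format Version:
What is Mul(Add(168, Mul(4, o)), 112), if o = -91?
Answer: -21952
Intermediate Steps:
Mul(Add(168, Mul(4, o)), 112) = Mul(Add(168, Mul(4, -91)), 112) = Mul(Add(168, -364), 112) = Mul(-196, 112) = -21952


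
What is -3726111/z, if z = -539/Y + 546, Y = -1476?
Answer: -5499739836/806435 ≈ -6819.8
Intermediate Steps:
z = 806435/1476 (z = -539/(-1476) + 546 = -539*(-1/1476) + 546 = 539/1476 + 546 = 806435/1476 ≈ 546.37)
-3726111/z = -3726111/806435/1476 = -3726111*1476/806435 = -5499739836/806435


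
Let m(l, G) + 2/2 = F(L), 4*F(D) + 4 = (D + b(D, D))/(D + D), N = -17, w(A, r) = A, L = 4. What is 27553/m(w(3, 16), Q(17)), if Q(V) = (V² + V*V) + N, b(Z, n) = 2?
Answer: -440848/29 ≈ -15202.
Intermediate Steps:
Q(V) = -17 + 2*V² (Q(V) = (V² + V*V) - 17 = (V² + V²) - 17 = 2*V² - 17 = -17 + 2*V²)
F(D) = -1 + (2 + D)/(8*D) (F(D) = -1 + ((D + 2)/(D + D))/4 = -1 + ((2 + D)/((2*D)))/4 = -1 + ((2 + D)*(1/(2*D)))/4 = -1 + ((2 + D)/(2*D))/4 = -1 + (2 + D)/(8*D))
m(l, G) = -29/16 (m(l, G) = -1 + (⅛)*(2 - 7*4)/4 = -1 + (⅛)*(¼)*(2 - 28) = -1 + (⅛)*(¼)*(-26) = -1 - 13/16 = -29/16)
27553/m(w(3, 16), Q(17)) = 27553/(-29/16) = 27553*(-16/29) = -440848/29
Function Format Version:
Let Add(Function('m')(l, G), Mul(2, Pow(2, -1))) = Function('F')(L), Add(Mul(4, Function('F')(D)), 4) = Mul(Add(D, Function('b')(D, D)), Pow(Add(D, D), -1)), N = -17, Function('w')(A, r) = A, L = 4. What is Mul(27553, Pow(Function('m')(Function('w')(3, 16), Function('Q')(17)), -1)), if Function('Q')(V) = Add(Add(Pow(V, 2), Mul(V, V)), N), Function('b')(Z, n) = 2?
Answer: Rational(-440848, 29) ≈ -15202.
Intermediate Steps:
Function('Q')(V) = Add(-17, Mul(2, Pow(V, 2))) (Function('Q')(V) = Add(Add(Pow(V, 2), Mul(V, V)), -17) = Add(Add(Pow(V, 2), Pow(V, 2)), -17) = Add(Mul(2, Pow(V, 2)), -17) = Add(-17, Mul(2, Pow(V, 2))))
Function('F')(D) = Add(-1, Mul(Rational(1, 8), Pow(D, -1), Add(2, D))) (Function('F')(D) = Add(-1, Mul(Rational(1, 4), Mul(Add(D, 2), Pow(Add(D, D), -1)))) = Add(-1, Mul(Rational(1, 4), Mul(Add(2, D), Pow(Mul(2, D), -1)))) = Add(-1, Mul(Rational(1, 4), Mul(Add(2, D), Mul(Rational(1, 2), Pow(D, -1))))) = Add(-1, Mul(Rational(1, 4), Mul(Rational(1, 2), Pow(D, -1), Add(2, D)))) = Add(-1, Mul(Rational(1, 8), Pow(D, -1), Add(2, D))))
Function('m')(l, G) = Rational(-29, 16) (Function('m')(l, G) = Add(-1, Mul(Rational(1, 8), Pow(4, -1), Add(2, Mul(-7, 4)))) = Add(-1, Mul(Rational(1, 8), Rational(1, 4), Add(2, -28))) = Add(-1, Mul(Rational(1, 8), Rational(1, 4), -26)) = Add(-1, Rational(-13, 16)) = Rational(-29, 16))
Mul(27553, Pow(Function('m')(Function('w')(3, 16), Function('Q')(17)), -1)) = Mul(27553, Pow(Rational(-29, 16), -1)) = Mul(27553, Rational(-16, 29)) = Rational(-440848, 29)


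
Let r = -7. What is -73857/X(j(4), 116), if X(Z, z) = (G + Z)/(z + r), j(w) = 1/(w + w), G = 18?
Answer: -64403304/145 ≈ -4.4416e+5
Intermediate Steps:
j(w) = 1/(2*w)
X(Z, z) = (18 + Z)/(-7 + z) (X(Z, z) = (18 + Z)/(z - 7) = (18 + Z)/(-7 + z))
-73857/X(j(4), 116) = -73857*(-7 + 116)/(18 + (½)/4) = -73857*109/(18 + (½)*(¼)) = -73857*109/(18 + ⅛) = -73857/((1/109)*(145/8)) = -73857/145/872 = -73857*872/145 = -64403304/145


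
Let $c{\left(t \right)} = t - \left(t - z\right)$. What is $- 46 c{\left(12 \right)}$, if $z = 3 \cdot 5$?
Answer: $-690$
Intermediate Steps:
$z = 15$
$c{\left(t \right)} = 15$ ($c{\left(t \right)} = t - \left(-15 + t\right) = 15$)
$- 46 c{\left(12 \right)} = \left(-46\right) 15 = -690$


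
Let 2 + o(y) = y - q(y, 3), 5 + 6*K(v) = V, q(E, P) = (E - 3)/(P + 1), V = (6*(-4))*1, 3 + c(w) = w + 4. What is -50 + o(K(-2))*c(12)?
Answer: -907/8 ≈ -113.38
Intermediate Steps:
c(w) = 1 + w (c(w) = -3 + (w + 4) = -3 + (4 + w) = 1 + w)
V = -24 (V = -24*1 = -24)
q(E, P) = (-3 + E)/(1 + P)
K(v) = -29/6 (K(v) = -⅚ + (⅙)*(-24) = -⅚ - 4 = -29/6)
o(y) = -5/4 + 3*y/4 (o(y) = -2 + (y - (-3 + y)/(1 + 3)) = -2 + (y - (-3 + y)/4) = -2 + (y - (-¾ + y/4)) = -2 + (y + (¾ - y/4)) = -2 + (¾ + 3*y/4) = -5/4 + 3*y/4)
-50 + o(K(-2))*c(12) = -50 + (-5/4 + (¾)*(-29/6))*(1 + 12) = -50 + (-5/4 - 29/8)*13 = -50 - 39/8*13 = -50 - 507/8 = -907/8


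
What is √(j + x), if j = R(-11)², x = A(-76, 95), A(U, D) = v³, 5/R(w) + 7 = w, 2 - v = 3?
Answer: I*√299/18 ≈ 0.96065*I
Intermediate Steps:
v = -1 (v = 2 - 1*3 = 2 - 3 = -1)
R(w) = 5/(-7 + w)
A(U, D) = -1 (A(U, D) = (-1)³ = -1)
x = -1
j = 25/324 (j = (5/(-7 - 11))² = (5/(-18))² = (5*(-1/18))² = (-5/18)² = 25/324 ≈ 0.077160)
√(j + x) = √(25/324 - 1) = √(-299/324) = I*√299/18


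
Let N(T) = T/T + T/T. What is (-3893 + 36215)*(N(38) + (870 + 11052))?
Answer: 385407528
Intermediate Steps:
N(T) = 2 (N(T) = 1 + 1 = 2)
(-3893 + 36215)*(N(38) + (870 + 11052)) = (-3893 + 36215)*(2 + (870 + 11052)) = 32322*(2 + 11922) = 32322*11924 = 385407528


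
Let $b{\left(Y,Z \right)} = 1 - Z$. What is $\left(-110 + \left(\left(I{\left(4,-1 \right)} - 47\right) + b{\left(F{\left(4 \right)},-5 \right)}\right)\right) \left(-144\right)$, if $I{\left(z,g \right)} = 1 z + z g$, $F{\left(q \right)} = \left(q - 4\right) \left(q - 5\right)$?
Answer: $21744$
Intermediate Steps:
$F{\left(q \right)} = \left(-5 + q\right) \left(-4 + q\right)$ ($F{\left(q \right)} = \left(-4 + q\right) \left(-5 + q\right) = \left(-5 + q\right) \left(-4 + q\right)$)
$I{\left(z,g \right)} = z + g z$
$\left(-110 + \left(\left(I{\left(4,-1 \right)} - 47\right) + b{\left(F{\left(4 \right)},-5 \right)}\right)\right) \left(-144\right) = \left(-110 + \left(\left(4 \left(1 - 1\right) - 47\right) + \left(1 - -5\right)\right)\right) \left(-144\right) = \left(-110 + \left(\left(4 \cdot 0 - 47\right) + \left(1 + 5\right)\right)\right) \left(-144\right) = \left(-110 + \left(\left(0 - 47\right) + 6\right)\right) \left(-144\right) = \left(-110 + \left(-47 + 6\right)\right) \left(-144\right) = \left(-110 - 41\right) \left(-144\right) = \left(-151\right) \left(-144\right) = 21744$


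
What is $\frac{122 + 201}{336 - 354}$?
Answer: $- \frac{323}{18} \approx -17.944$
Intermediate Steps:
$\frac{122 + 201}{336 - 354} = \frac{323}{-18} = 323 \left(- \frac{1}{18}\right) = - \frac{323}{18}$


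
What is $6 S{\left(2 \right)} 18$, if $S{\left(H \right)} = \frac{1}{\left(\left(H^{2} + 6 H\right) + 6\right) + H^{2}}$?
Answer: $\frac{54}{13} \approx 4.1538$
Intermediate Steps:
$S{\left(H \right)} = \frac{1}{6 + 2 H^{2} + 6 H}$ ($S{\left(H \right)} = \frac{1}{\left(6 + H^{2} + 6 H\right) + H^{2}} = \frac{1}{6 + 2 H^{2} + 6 H}$)
$6 S{\left(2 \right)} 18 = 6 \frac{1}{2 \left(3 + 2^{2} + 3 \cdot 2\right)} 18 = 6 \frac{1}{2 \left(3 + 4 + 6\right)} 18 = 6 \frac{1}{2 \cdot 13} \cdot 18 = 6 \cdot \frac{1}{2} \cdot \frac{1}{13} \cdot 18 = 6 \cdot \frac{1}{26} \cdot 18 = \frac{3}{13} \cdot 18 = \frac{54}{13}$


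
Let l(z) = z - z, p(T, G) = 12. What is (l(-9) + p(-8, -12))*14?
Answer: 168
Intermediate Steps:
l(z) = 0
(l(-9) + p(-8, -12))*14 = (0 + 12)*14 = 12*14 = 168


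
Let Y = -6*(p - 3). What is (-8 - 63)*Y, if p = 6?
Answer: 1278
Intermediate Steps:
Y = -18 (Y = -6*(6 - 3) = -6*3 = -18)
(-8 - 63)*Y = (-8 - 63)*(-18) = -71*(-18) = 1278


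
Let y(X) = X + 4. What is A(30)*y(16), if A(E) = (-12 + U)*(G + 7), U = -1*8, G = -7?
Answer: 0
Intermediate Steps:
U = -8
y(X) = 4 + X
A(E) = 0 (A(E) = (-12 - 8)*(-7 + 7) = -20*0 = 0)
A(30)*y(16) = 0*(4 + 16) = 0*20 = 0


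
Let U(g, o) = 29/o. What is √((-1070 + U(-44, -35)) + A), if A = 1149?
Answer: 12*√665/35 ≈ 8.8415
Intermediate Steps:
√((-1070 + U(-44, -35)) + A) = √((-1070 + 29/(-35)) + 1149) = √((-1070 + 29*(-1/35)) + 1149) = √((-1070 - 29/35) + 1149) = √(-37479/35 + 1149) = √(2736/35) = 12*√665/35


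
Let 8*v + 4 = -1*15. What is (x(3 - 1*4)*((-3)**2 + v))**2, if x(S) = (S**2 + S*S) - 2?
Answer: 0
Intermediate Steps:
x(S) = -2 + 2*S**2 (x(S) = (S**2 + S**2) - 2 = 2*S**2 - 2 = -2 + 2*S**2)
v = -19/8 (v = -1/2 + (-1*15)/8 = -1/2 + (1/8)*(-15) = -1/2 - 15/8 = -19/8 ≈ -2.3750)
(x(3 - 1*4)*((-3)**2 + v))**2 = ((-2 + 2*(3 - 1*4)**2)*((-3)**2 - 19/8))**2 = ((-2 + 2*(3 - 4)**2)*(9 - 19/8))**2 = ((-2 + 2*(-1)**2)*(53/8))**2 = ((-2 + 2*1)*(53/8))**2 = ((-2 + 2)*(53/8))**2 = (0*(53/8))**2 = 0**2 = 0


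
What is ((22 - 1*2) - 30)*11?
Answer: -110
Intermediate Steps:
((22 - 1*2) - 30)*11 = ((22 - 2) - 30)*11 = (20 - 30)*11 = -10*11 = -110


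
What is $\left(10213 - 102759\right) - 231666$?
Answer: $-324212$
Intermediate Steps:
$\left(10213 - 102759\right) - 231666 = -92546 - 231666 = -324212$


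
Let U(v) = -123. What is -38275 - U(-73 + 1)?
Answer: -38152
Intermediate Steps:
-38275 - U(-73 + 1) = -38275 - 1*(-123) = -38275 + 123 = -38152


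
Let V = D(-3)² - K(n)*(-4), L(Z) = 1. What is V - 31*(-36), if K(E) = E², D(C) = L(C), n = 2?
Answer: 1133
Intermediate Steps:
D(C) = 1
V = 17 (V = 1² - 2²*(-4) = 1 - 4*(-4) = 1 - 1*(-16) = 1 + 16 = 17)
V - 31*(-36) = 17 - 31*(-36) = 17 + 1116 = 1133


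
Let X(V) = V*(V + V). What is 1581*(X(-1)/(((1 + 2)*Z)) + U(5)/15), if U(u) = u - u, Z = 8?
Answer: 527/4 ≈ 131.75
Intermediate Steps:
X(V) = 2*V² (X(V) = V*(2*V) = 2*V²)
U(u) = 0
1581*(X(-1)/(((1 + 2)*Z)) + U(5)/15) = 1581*((2*(-1)²)/(((1 + 2)*8)) + 0/15) = 1581*((2*1)/((3*8)) + 0*(1/15)) = 1581*(2/24 + 0) = 1581*(2*(1/24) + 0) = 1581*(1/12 + 0) = 1581*(1/12) = 527/4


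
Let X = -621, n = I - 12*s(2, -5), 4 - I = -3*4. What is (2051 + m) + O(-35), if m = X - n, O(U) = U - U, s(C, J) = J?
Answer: 1354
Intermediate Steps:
I = 16 (I = 4 - (-3)*4 = 4 - 1*(-12) = 4 + 12 = 16)
n = 76 (n = 16 - 12*(-5) = 16 + 60 = 76)
O(U) = 0
m = -697 (m = -621 - 1*76 = -621 - 76 = -697)
(2051 + m) + O(-35) = (2051 - 697) + 0 = 1354 + 0 = 1354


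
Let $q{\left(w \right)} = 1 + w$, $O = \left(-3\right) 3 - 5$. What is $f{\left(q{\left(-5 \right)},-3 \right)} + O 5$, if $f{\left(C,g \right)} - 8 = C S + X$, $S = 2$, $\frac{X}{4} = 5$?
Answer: $-50$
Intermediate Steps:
$X = 20$ ($X = 4 \cdot 5 = 20$)
$O = -14$ ($O = -9 - 5 = -14$)
$f{\left(C,g \right)} = 28 + 2 C$ ($f{\left(C,g \right)} = 8 + \left(C 2 + 20\right) = 8 + \left(2 C + 20\right) = 8 + \left(20 + 2 C\right) = 28 + 2 C$)
$f{\left(q{\left(-5 \right)},-3 \right)} + O 5 = \left(28 + 2 \left(1 - 5\right)\right) - 70 = \left(28 + 2 \left(-4\right)\right) - 70 = \left(28 - 8\right) - 70 = 20 - 70 = -50$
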